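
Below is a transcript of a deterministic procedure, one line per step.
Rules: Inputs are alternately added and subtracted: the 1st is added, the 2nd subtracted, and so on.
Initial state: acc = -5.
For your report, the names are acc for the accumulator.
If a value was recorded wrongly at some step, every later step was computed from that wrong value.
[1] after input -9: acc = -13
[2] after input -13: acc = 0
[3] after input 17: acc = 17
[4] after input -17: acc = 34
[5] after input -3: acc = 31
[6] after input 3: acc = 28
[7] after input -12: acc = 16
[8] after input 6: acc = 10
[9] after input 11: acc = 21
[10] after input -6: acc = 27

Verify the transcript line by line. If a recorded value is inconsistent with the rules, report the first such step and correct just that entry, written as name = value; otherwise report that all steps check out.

1. acc = -5 + -9 = -14 (this is not what the transcript shows)
Conclusion: step 1 carries the first error; the entry should be acc = -14.

step 1, acc = -14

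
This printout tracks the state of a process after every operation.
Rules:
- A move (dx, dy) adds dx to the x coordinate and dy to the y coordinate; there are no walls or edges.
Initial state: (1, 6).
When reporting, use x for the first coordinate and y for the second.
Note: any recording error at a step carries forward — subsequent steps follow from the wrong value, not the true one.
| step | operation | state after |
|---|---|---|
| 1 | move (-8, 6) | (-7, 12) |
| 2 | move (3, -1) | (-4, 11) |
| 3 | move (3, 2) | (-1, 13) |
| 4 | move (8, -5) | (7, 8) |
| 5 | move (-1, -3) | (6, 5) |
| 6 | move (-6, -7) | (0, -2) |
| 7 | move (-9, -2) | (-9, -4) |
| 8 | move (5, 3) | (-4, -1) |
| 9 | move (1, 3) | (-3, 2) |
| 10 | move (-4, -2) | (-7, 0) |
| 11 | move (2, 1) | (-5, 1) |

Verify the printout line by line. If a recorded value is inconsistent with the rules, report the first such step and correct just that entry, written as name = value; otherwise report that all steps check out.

Recomputing the run from the initial state:
step 1: x = -7, y = 12
step 2: x = -4, y = 11
step 3: x = -1, y = 13
step 4: x = 7, y = 8
step 5: x = 6, y = 5
step 6: x = 0, y = -2
step 7: x = -9, y = -4
step 8: x = -4, y = -1
step 9: x = -3, y = 2
step 10: x = -7, y = 0
step 11: x = -5, y = 1
This matches the printout at every step.

no error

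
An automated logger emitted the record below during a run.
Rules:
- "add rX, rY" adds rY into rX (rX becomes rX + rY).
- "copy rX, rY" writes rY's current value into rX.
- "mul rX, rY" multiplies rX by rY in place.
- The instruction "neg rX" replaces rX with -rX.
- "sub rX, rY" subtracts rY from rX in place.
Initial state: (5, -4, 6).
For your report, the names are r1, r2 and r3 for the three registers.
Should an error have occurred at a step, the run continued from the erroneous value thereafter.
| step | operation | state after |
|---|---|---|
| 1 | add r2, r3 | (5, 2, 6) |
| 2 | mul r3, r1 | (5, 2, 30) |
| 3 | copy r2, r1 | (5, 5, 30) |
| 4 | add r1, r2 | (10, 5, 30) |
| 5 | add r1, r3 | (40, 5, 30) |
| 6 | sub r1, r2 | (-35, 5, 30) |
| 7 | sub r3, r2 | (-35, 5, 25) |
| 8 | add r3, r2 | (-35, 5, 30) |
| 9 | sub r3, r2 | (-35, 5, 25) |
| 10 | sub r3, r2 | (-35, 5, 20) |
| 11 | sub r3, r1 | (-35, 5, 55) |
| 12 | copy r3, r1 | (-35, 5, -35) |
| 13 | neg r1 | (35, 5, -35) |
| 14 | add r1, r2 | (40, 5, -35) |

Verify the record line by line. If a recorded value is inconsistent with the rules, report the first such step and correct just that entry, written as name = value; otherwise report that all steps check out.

Recomputing the run from the initial state:
step 1: r1 = 5, r2 = 2, r3 = 6
step 2: r1 = 5, r2 = 2, r3 = 30
step 3: r1 = 5, r2 = 5, r3 = 30
step 4: r1 = 10, r2 = 5, r3 = 30
step 5: r1 = 40, r2 = 5, r3 = 30
step 6: r1 = 35, r2 = 5, r3 = 30
step 7: r1 = 35, r2 = 5, r3 = 25
step 8: r1 = 35, r2 = 5, r3 = 30
step 9: r1 = 35, r2 = 5, r3 = 25
step 10: r1 = 35, r2 = 5, r3 = 20
step 11: r1 = 35, r2 = 5, r3 = -15
step 12: r1 = 35, r2 = 5, r3 = 35
step 13: r1 = -35, r2 = 5, r3 = 35
step 14: r1 = -30, r2 = 5, r3 = 35
The first disagreement with the record is at step 6, where the value should be r1 = 35.

step 6, r1 = 35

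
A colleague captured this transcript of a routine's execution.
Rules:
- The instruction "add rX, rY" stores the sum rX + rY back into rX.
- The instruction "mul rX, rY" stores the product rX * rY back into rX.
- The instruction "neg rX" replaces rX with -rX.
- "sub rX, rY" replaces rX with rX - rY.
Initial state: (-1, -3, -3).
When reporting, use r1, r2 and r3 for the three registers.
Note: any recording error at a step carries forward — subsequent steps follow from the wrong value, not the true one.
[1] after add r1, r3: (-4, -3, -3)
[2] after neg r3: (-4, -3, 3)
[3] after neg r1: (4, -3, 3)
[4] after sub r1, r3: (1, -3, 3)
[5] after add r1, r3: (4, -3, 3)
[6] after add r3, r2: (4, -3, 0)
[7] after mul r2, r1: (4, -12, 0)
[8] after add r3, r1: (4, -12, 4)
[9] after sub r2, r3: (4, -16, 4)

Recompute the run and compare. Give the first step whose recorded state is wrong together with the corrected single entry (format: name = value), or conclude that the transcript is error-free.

Recomputing the run from the initial state:
step 1: r1 = -4, r2 = -3, r3 = -3
step 2: r1 = -4, r2 = -3, r3 = 3
step 3: r1 = 4, r2 = -3, r3 = 3
step 4: r1 = 1, r2 = -3, r3 = 3
step 5: r1 = 4, r2 = -3, r3 = 3
step 6: r1 = 4, r2 = -3, r3 = 0
step 7: r1 = 4, r2 = -12, r3 = 0
step 8: r1 = 4, r2 = -12, r3 = 4
step 9: r1 = 4, r2 = -16, r3 = 4
This matches the transcript at every step.

no error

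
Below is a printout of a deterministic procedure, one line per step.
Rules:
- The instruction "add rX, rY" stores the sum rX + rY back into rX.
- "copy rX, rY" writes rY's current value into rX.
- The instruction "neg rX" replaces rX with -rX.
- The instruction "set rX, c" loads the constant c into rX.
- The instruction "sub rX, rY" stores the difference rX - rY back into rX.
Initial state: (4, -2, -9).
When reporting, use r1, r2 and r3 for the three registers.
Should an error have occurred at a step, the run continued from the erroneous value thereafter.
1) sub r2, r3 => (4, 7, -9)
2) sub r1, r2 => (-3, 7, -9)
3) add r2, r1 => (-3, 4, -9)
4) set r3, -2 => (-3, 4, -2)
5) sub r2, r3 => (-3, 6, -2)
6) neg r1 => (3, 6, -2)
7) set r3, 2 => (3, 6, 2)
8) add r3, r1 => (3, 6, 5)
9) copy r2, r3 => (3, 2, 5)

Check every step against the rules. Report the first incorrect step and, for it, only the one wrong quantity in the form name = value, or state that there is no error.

1. r2 = -2 - -9 = 7 (in agreement)
2. r1 = 4 - 7 = -3 (confirmed correct)
3. r2 = 7 + -3 = 4 (consistent with the printout)
4. r3 = -2 (no discrepancy)
5. r2 = 4 - -2 = 6 (agrees with the printout)
6. r1 = -(-3) = 3 (exactly as logged)
7. r3 = 2 (verified)
8. r3 = 2 + 3 = 5 (agrees with the printout)
9. r2 = 5 (the entry is off here)
Step 9 is the first one off; corrected, r2 = 5.

step 9, r2 = 5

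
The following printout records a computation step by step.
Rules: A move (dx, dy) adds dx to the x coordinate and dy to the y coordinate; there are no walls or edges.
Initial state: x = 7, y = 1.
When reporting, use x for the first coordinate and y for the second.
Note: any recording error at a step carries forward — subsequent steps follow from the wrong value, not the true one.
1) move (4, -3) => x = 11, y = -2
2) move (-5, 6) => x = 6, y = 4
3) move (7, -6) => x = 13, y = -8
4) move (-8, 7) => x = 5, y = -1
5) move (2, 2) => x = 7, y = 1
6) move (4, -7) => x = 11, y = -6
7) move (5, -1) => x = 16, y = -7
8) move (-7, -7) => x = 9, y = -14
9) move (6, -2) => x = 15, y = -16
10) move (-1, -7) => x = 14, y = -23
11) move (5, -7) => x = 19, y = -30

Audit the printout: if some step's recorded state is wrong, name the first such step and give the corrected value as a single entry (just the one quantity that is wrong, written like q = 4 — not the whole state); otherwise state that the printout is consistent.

Recomputing the run from the initial state:
step 1: x = 11, y = -2
step 2: x = 6, y = 4
step 3: x = 13, y = -2
step 4: x = 5, y = 5
step 5: x = 7, y = 7
step 6: x = 11, y = 0
step 7: x = 16, y = -1
step 8: x = 9, y = -8
step 9: x = 15, y = -10
step 10: x = 14, y = -17
step 11: x = 19, y = -24
The first disagreement with the printout is at step 3, where the value should be y = -2.

step 3, y = -2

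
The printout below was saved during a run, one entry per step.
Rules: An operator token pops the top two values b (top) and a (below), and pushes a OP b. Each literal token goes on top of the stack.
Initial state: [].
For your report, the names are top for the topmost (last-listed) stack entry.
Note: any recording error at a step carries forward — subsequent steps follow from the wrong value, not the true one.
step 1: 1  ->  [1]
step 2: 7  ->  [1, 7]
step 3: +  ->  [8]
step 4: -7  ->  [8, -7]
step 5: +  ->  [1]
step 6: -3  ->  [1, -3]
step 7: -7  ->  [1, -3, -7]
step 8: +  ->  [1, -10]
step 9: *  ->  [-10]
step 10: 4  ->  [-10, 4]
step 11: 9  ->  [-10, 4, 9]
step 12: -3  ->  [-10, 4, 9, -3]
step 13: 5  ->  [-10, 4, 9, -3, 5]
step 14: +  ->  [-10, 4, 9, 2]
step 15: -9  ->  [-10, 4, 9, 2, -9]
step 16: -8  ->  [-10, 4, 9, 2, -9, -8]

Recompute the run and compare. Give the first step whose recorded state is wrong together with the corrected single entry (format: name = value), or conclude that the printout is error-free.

1. push 1: top = 1 (no discrepancy)
2. push 7: top = 7 (confirmed correct)
3. 1 + 7 = 8 (same as recorded)
4. push -7: top = -7 (exactly as logged)
5. 8 + -7 = 1 (same as recorded)
6. push -3: top = -3 (confirmed correct)
7. push -7: top = -7 (in agreement)
8. -3 + -7 = -10 (in agreement)
9. 1 * -10 = -10 (matches)
10. push 4: top = 4 (agrees with the printout)
11. push 9: top = 9 (agrees with the printout)
12. push -3: top = -3 (checks out)
13. push 5: top = 5 (consistent with the printout)
14. -3 + 5 = 2 (checks out)
15. push -9: top = -9 (agrees with the printout)
16. push -8: top = -8 (matches)
No step deviates from the rules.

no error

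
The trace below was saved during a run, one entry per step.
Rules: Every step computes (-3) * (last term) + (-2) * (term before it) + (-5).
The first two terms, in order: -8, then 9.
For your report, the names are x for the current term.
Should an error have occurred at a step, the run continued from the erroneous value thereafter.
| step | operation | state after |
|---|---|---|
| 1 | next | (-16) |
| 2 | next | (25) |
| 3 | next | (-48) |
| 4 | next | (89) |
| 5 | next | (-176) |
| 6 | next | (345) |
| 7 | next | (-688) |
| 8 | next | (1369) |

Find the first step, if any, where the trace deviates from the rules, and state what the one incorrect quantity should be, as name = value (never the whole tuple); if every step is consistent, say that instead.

Recomputing the run from the initial state:
step 1: x = -16
step 2: x = 25
step 3: x = -48
step 4: x = 89
step 5: x = -176
step 6: x = 345
step 7: x = -688
step 8: x = 1369
This matches the trace at every step.

no error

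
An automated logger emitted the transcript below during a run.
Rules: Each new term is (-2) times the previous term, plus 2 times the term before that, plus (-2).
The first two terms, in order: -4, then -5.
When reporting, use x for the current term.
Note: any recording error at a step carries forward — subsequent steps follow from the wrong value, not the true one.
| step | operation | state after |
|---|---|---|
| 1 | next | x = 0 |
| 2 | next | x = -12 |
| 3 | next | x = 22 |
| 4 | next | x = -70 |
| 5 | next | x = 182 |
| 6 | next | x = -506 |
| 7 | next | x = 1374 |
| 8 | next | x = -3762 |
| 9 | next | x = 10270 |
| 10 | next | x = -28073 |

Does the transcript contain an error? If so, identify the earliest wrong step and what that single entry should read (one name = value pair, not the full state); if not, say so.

step 10, x = -28066

Recomputing the run from the initial state:
step 1: x = 0
step 2: x = -12
step 3: x = 22
step 4: x = -70
step 5: x = 182
step 6: x = -506
step 7: x = 1374
step 8: x = -3762
step 9: x = 10270
step 10: x = -28066
The first disagreement with the transcript is at step 10, where the value should be x = -28066.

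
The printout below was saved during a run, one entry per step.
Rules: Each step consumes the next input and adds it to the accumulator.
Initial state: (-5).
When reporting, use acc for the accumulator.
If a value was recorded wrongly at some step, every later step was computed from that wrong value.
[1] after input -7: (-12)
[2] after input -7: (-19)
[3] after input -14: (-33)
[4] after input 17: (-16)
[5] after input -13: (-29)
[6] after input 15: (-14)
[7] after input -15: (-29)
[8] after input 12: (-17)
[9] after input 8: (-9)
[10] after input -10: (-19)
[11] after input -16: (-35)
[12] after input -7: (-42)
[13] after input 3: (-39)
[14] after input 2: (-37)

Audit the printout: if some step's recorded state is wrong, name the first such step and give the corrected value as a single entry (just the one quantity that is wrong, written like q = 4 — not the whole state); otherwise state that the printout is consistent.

step 1: acc = -5 + -7 = -12 -> same as recorded
step 2: acc = -12 + -7 = -19 -> consistent with the printout
step 3: acc = -19 + -14 = -33 -> matches
step 4: acc = -33 + 17 = -16 -> confirmed correct
step 5: acc = -16 + -13 = -29 -> no discrepancy
step 6: acc = -29 + 15 = -14 -> no discrepancy
step 7: acc = -14 + -15 = -29 -> checks out
step 8: acc = -29 + 12 = -17 -> verified
step 9: acc = -17 + 8 = -9 -> agrees with the printout
step 10: acc = -9 + -10 = -19 -> in agreement
step 11: acc = -19 + -16 = -35 -> confirmed correct
step 12: acc = -35 + -7 = -42 -> same as recorded
step 13: acc = -42 + 3 = -39 -> same as recorded
step 14: acc = -39 + 2 = -37 -> verified
Nothing is out of place; the run is error-free.

no error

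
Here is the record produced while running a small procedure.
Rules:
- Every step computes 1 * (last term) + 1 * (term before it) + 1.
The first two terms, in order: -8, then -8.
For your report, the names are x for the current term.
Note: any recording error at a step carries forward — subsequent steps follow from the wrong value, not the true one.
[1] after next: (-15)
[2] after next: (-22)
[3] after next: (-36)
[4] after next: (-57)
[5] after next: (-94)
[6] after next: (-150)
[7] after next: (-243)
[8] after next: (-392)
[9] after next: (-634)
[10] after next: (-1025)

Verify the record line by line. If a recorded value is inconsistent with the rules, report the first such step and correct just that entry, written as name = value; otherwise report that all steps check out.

Recomputing the run from the initial state:
step 1: x = -15
step 2: x = -22
step 3: x = -36
step 4: x = -57
step 5: x = -92
step 6: x = -148
step 7: x = -239
step 8: x = -386
step 9: x = -624
step 10: x = -1009
The first disagreement with the record is at step 5, where the value should be x = -92.

step 5, x = -92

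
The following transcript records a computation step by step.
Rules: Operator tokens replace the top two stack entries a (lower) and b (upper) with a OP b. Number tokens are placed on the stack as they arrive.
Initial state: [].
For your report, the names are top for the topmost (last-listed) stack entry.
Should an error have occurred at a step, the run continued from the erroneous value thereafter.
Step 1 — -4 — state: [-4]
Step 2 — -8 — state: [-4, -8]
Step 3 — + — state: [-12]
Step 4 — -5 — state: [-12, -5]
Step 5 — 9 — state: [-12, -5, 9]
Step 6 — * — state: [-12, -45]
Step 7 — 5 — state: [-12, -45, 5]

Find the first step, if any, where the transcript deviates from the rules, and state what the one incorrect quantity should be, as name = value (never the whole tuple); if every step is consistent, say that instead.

no error

Recomputing the run from the initial state:
step 1: [-4]
step 2: [-4, -8]
step 3: [-12]
step 4: [-12, -5]
step 5: [-12, -5, 9]
step 6: [-12, -45]
step 7: [-12, -45, 5]
This matches the transcript at every step.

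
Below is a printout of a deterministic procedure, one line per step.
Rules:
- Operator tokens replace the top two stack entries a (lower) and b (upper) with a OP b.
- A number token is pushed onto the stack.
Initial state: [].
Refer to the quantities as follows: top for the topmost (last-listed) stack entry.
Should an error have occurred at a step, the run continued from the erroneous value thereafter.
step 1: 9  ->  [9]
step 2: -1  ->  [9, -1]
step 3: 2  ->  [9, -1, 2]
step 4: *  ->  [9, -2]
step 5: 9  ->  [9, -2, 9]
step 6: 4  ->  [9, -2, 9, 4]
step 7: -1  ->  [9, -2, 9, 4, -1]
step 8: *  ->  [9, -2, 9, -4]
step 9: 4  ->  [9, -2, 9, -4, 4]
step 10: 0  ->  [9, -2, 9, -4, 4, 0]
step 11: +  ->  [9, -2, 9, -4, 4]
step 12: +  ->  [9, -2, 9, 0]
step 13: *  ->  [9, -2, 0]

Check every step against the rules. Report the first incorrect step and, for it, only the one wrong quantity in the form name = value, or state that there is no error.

step 1: push 9: top = 9 -> confirmed correct
step 2: push -1: top = -1 -> matches
step 3: push 2: top = 2 -> confirmed correct
step 4: -1 * 2 = -2 -> checks out
step 5: push 9: top = 9 -> consistent with the printout
step 6: push 4: top = 4 -> matches
step 7: push -1: top = -1 -> exactly as logged
step 8: 4 * -1 = -4 -> confirmed correct
step 9: push 4: top = 4 -> consistent with the printout
step 10: push 0: top = 0 -> matches
step 11: 4 + 0 = 4 -> no discrepancy
step 12: -4 + 4 = 0 -> matches
step 13: 9 * 0 = 0 -> exactly as logged
The whole run recomputes cleanly — no discrepancies.

no error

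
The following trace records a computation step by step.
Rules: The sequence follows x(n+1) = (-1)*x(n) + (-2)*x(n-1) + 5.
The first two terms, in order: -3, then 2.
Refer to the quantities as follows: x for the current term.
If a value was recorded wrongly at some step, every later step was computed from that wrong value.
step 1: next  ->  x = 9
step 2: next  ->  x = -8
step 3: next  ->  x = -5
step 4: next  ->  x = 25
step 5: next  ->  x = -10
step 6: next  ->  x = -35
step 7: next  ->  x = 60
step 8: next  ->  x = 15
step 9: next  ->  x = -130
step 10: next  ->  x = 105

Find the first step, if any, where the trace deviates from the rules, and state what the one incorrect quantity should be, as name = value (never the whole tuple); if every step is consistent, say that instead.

Recomputing the run from the initial state:
step 1: x = 9
step 2: x = -8
step 3: x = -5
step 4: x = 26
step 5: x = -11
step 6: x = -36
step 7: x = 63
step 8: x = 14
step 9: x = -135
step 10: x = 112
The first disagreement with the trace is at step 4, where the value should be x = 26.

step 4, x = 26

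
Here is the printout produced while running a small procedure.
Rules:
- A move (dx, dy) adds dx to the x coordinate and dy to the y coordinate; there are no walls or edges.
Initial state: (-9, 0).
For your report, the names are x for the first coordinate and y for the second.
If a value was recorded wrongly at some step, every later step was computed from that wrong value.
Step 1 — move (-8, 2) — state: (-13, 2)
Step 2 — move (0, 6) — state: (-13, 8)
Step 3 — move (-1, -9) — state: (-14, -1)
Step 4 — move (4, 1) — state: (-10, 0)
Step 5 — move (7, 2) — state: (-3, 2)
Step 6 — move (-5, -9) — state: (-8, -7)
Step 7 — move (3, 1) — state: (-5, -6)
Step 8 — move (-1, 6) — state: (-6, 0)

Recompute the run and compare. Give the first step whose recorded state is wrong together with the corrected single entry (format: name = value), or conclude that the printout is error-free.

step 1, x = -17

step 1: x = -9 + (-8) = -17, y = 0 + (2) = 2 -> the printout has a different value
First incorrect step: 1; the correct value is x = -17.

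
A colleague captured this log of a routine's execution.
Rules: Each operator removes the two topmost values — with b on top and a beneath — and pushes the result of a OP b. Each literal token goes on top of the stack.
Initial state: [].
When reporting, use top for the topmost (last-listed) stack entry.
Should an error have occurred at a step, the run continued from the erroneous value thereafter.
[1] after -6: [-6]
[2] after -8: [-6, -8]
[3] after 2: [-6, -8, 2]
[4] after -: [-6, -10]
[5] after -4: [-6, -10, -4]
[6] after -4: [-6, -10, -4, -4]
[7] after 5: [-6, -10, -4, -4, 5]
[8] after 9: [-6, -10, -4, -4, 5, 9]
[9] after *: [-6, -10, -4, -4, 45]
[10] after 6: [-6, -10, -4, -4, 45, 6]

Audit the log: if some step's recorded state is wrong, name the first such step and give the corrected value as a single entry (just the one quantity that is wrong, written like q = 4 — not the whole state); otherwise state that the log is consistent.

Step 1: push -6: top = -6 — verified.
Step 2: push -8: top = -8 — agrees with the log.
Step 3: push 2: top = 2 — confirmed correct.
Step 4: -8 - 2 = -10 — consistent with the log.
Step 5: push -4: top = -4 — confirmed correct.
Step 6: push -4: top = -4 — in agreement.
Step 7: push 5: top = 5 — matches.
Step 8: push 9: top = 9 — consistent with the log.
Step 9: 5 * 9 = 45 — checks out.
Step 10: push 6: top = 6 — exactly as logged.
Nothing is out of place; the run is error-free.

no error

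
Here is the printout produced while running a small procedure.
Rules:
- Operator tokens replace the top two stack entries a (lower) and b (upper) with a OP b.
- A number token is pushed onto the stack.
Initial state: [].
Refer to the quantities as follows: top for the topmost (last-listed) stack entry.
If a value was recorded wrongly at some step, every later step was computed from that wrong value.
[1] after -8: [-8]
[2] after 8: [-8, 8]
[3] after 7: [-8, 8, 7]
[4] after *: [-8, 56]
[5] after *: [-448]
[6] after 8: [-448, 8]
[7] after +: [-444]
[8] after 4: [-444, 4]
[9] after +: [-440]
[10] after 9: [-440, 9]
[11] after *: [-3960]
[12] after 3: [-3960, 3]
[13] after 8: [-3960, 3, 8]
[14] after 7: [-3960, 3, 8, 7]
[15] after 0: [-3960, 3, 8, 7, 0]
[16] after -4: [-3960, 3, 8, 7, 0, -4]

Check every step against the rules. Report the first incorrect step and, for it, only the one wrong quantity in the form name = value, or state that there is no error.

step 7, top = -440

Recomputing the run from the initial state:
step 1: [-8]
step 2: [-8, 8]
step 3: [-8, 8, 7]
step 4: [-8, 56]
step 5: [-448]
step 6: [-448, 8]
step 7: [-440]
step 8: [-440, 4]
step 9: [-436]
step 10: [-436, 9]
step 11: [-3924]
step 12: [-3924, 3]
step 13: [-3924, 3, 8]
step 14: [-3924, 3, 8, 7]
step 15: [-3924, 3, 8, 7, 0]
step 16: [-3924, 3, 8, 7, 0, -4]
The first disagreement with the printout is at step 7, where the value should be top = -440.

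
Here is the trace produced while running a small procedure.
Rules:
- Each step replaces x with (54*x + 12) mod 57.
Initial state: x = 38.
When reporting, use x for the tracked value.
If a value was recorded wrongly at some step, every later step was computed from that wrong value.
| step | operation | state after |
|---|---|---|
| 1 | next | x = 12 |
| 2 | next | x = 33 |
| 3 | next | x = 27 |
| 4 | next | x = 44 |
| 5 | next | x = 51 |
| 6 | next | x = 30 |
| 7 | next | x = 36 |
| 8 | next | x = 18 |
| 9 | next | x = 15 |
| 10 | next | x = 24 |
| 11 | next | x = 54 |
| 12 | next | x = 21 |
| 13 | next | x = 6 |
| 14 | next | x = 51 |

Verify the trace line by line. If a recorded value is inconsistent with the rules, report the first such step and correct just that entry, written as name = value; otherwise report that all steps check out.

step 4, x = 45

Recomputing the run from the initial state:
step 1: x = 12
step 2: x = 33
step 3: x = 27
step 4: x = 45
step 5: x = 48
step 6: x = 39
step 7: x = 9
step 8: x = 42
step 9: x = 0
step 10: x = 12
step 11: x = 33
step 12: x = 27
step 13: x = 45
step 14: x = 48
The first disagreement with the trace is at step 4, where the value should be x = 45.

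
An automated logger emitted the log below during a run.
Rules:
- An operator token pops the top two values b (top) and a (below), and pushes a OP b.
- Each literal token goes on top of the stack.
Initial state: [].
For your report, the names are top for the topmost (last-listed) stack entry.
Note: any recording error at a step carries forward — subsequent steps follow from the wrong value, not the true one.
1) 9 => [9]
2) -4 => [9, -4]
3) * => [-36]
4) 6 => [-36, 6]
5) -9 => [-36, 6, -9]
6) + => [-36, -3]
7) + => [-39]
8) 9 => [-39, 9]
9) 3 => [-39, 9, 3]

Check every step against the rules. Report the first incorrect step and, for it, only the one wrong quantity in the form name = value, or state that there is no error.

no error

Recomputing the run from the initial state:
step 1: [9]
step 2: [9, -4]
step 3: [-36]
step 4: [-36, 6]
step 5: [-36, 6, -9]
step 6: [-36, -3]
step 7: [-39]
step 8: [-39, 9]
step 9: [-39, 9, 3]
This matches the log at every step.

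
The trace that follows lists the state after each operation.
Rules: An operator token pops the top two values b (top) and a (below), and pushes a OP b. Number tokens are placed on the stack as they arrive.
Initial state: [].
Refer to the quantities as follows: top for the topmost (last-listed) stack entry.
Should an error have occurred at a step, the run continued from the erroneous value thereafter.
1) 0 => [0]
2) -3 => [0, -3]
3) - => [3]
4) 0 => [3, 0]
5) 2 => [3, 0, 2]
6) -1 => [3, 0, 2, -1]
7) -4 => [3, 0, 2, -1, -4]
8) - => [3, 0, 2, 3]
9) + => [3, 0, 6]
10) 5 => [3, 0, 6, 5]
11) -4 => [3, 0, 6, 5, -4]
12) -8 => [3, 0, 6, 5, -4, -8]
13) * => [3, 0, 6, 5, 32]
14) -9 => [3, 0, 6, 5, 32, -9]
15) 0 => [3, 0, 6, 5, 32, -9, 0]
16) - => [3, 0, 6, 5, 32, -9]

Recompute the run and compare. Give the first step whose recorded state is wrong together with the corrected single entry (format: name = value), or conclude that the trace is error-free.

Recomputing the run from the initial state:
step 1: [0]
step 2: [0, -3]
step 3: [3]
step 4: [3, 0]
step 5: [3, 0, 2]
step 6: [3, 0, 2, -1]
step 7: [3, 0, 2, -1, -4]
step 8: [3, 0, 2, 3]
step 9: [3, 0, 5]
step 10: [3, 0, 5, 5]
step 11: [3, 0, 5, 5, -4]
step 12: [3, 0, 5, 5, -4, -8]
step 13: [3, 0, 5, 5, 32]
step 14: [3, 0, 5, 5, 32, -9]
step 15: [3, 0, 5, 5, 32, -9, 0]
step 16: [3, 0, 5, 5, 32, -9]
The first disagreement with the trace is at step 9, where the value should be top = 5.

step 9, top = 5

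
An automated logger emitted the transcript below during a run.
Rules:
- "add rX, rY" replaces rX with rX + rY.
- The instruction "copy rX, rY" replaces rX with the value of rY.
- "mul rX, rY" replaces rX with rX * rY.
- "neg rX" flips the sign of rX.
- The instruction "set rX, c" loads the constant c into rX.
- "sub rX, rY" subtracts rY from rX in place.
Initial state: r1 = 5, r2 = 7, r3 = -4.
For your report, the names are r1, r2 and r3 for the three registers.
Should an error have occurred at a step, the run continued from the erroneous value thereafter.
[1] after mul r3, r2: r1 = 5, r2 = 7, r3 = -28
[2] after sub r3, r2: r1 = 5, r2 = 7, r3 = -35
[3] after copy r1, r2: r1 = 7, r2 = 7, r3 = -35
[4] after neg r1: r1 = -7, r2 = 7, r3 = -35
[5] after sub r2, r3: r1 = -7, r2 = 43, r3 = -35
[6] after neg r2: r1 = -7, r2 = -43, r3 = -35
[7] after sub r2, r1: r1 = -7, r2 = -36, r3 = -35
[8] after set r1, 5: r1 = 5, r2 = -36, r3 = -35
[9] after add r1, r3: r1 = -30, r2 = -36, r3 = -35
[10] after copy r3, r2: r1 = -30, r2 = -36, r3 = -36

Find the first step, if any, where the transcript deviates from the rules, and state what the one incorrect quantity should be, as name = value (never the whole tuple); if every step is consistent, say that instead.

1. r3 = -4 * 7 = -28 (consistent with the transcript)
2. r3 = -28 - 7 = -35 (matches)
3. r1 = 7 (checks out)
4. r1 = -(7) = -7 (confirmed correct)
5. r2 = 7 - -35 = 42 (the recorded entry deviates here)
The audit stops at step 5: the recorded entry is wrong and should be r2 = 42.

step 5, r2 = 42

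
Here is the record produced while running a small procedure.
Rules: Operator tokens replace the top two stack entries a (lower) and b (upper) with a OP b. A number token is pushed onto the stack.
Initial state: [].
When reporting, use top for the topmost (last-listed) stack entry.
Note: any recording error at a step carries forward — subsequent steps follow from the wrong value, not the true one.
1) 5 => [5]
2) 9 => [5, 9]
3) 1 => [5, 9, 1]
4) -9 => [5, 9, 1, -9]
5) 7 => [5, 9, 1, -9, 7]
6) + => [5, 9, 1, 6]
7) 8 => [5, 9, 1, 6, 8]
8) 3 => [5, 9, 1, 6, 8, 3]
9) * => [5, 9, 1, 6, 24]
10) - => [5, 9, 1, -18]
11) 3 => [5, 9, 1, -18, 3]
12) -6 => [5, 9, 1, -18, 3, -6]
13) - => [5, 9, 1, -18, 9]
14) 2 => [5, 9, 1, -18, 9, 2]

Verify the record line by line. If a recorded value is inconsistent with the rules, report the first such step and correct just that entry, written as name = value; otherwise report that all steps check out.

step 6, top = -2

Recomputing the run from the initial state:
step 1: [5]
step 2: [5, 9]
step 3: [5, 9, 1]
step 4: [5, 9, 1, -9]
step 5: [5, 9, 1, -9, 7]
step 6: [5, 9, 1, -2]
step 7: [5, 9, 1, -2, 8]
step 8: [5, 9, 1, -2, 8, 3]
step 9: [5, 9, 1, -2, 24]
step 10: [5, 9, 1, -26]
step 11: [5, 9, 1, -26, 3]
step 12: [5, 9, 1, -26, 3, -6]
step 13: [5, 9, 1, -26, 9]
step 14: [5, 9, 1, -26, 9, 2]
The first disagreement with the record is at step 6, where the value should be top = -2.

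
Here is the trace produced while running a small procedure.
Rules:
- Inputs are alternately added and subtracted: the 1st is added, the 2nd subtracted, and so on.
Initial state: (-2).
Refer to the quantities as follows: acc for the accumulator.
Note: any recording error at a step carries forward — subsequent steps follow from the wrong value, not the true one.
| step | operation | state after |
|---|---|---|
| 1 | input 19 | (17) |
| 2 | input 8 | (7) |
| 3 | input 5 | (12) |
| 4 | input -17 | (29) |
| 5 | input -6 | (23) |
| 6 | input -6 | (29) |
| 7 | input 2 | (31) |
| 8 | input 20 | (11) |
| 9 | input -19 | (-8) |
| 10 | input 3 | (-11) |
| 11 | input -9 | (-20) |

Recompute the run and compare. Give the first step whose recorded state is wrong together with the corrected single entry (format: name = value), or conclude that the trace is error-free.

Step 1: acc = -2 + 19 = 17 — exactly as logged.
Step 2: acc = 17 - 8 = 9 — the recorded entry deviates here.
First incorrect step: 2; the correct value is acc = 9.

step 2, acc = 9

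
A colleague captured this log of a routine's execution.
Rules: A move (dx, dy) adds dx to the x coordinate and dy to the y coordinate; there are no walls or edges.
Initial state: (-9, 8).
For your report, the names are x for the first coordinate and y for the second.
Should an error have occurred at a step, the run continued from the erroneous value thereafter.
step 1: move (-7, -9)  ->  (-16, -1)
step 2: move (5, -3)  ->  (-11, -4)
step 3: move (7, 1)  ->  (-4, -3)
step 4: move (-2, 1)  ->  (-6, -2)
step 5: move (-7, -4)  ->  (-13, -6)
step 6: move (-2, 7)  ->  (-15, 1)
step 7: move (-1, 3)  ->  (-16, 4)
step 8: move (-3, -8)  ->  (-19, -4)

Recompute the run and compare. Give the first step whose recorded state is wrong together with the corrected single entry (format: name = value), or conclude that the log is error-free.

Recomputing the run from the initial state:
step 1: x = -16, y = -1
step 2: x = -11, y = -4
step 3: x = -4, y = -3
step 4: x = -6, y = -2
step 5: x = -13, y = -6
step 6: x = -15, y = 1
step 7: x = -16, y = 4
step 8: x = -19, y = -4
This matches the log at every step.

no error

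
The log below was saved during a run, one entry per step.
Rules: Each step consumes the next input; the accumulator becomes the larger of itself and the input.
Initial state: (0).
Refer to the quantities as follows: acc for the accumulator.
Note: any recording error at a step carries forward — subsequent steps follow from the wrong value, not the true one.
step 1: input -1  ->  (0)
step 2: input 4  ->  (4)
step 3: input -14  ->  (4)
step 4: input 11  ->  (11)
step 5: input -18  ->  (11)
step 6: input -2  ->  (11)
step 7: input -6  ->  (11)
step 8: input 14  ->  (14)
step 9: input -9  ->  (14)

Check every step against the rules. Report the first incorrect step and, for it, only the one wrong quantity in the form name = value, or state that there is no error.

no error

Recomputing the run from the initial state:
step 1: acc = 0
step 2: acc = 4
step 3: acc = 4
step 4: acc = 11
step 5: acc = 11
step 6: acc = 11
step 7: acc = 11
step 8: acc = 14
step 9: acc = 14
This matches the log at every step.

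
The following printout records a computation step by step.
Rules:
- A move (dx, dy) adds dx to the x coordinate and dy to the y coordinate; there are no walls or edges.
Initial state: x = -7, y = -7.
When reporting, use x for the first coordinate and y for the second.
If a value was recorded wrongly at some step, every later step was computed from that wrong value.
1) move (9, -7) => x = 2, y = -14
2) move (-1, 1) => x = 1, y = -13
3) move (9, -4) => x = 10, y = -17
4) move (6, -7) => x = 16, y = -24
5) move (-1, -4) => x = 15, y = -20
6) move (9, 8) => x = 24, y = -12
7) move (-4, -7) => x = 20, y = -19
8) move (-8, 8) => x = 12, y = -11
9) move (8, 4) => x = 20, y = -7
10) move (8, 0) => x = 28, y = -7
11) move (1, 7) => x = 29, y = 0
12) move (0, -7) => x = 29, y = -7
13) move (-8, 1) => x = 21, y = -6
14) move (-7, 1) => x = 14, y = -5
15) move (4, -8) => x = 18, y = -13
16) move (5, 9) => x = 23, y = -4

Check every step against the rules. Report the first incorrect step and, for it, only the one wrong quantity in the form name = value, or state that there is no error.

Step 1: x = -7 + (9) = 2, y = -7 + (-7) = -14 — no discrepancy.
Step 2: x = 2 + (-1) = 1, y = -14 + (1) = -13 — verified.
Step 3: x = 1 + (9) = 10, y = -13 + (-4) = -17 — agrees with the printout.
Step 4: x = 10 + (6) = 16, y = -17 + (-7) = -24 — agrees with the printout.
Step 5: x = 16 + (-1) = 15, y = -24 + (-4) = -28 — the recorded entry deviates here.
The earliest wrong entry is at step 5: it should read y = -28.

step 5, y = -28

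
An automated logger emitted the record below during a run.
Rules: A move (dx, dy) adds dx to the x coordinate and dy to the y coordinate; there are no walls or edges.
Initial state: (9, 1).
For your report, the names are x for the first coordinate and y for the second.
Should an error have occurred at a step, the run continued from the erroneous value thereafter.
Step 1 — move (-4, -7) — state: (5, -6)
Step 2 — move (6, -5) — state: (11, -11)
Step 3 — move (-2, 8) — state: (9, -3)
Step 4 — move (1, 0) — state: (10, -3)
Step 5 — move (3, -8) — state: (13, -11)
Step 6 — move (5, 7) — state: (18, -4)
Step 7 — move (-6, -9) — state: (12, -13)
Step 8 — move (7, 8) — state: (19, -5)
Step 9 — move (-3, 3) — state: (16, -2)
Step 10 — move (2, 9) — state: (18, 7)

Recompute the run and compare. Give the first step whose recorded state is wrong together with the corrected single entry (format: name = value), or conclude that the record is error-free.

Recomputing the run from the initial state:
step 1: x = 5, y = -6
step 2: x = 11, y = -11
step 3: x = 9, y = -3
step 4: x = 10, y = -3
step 5: x = 13, y = -11
step 6: x = 18, y = -4
step 7: x = 12, y = -13
step 8: x = 19, y = -5
step 9: x = 16, y = -2
step 10: x = 18, y = 7
This matches the record at every step.

no error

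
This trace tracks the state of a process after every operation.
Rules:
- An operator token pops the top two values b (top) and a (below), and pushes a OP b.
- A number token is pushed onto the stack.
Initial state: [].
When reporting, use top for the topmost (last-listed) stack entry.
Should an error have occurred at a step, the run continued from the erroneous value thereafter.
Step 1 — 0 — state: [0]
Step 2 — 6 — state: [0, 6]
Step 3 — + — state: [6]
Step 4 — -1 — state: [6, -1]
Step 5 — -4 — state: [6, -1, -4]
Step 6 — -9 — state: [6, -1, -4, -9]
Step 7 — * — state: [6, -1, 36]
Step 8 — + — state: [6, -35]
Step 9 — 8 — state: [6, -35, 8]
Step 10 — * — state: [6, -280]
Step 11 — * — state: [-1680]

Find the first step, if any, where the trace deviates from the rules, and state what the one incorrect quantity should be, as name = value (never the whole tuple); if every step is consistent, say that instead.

Step 1: push 0: top = 0 — agrees with the trace.
Step 2: push 6: top = 6 — checks out.
Step 3: 0 + 6 = 6 — checks out.
Step 4: push -1: top = -1 — same as recorded.
Step 5: push -4: top = -4 — agrees with the trace.
Step 6: push -9: top = -9 — exactly as logged.
Step 7: -4 * -9 = 36 — confirmed correct.
Step 8: -1 + 36 = 35 — the entry is off here.
Conclusion: step 8 carries the first error; the entry should be top = 35.

step 8, top = 35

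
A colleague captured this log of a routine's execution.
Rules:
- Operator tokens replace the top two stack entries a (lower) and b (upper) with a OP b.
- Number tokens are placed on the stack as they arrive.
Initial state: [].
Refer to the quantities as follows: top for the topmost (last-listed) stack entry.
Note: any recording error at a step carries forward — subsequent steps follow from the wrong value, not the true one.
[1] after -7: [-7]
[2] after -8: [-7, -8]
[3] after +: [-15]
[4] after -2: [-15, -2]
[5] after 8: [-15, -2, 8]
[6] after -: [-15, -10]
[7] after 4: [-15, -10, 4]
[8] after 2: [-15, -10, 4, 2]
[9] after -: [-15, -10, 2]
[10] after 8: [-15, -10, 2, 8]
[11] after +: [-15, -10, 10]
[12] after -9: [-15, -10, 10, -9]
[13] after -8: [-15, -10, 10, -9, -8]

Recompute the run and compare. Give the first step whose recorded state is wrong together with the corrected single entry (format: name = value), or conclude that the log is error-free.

Recomputing the run from the initial state:
step 1: [-7]
step 2: [-7, -8]
step 3: [-15]
step 4: [-15, -2]
step 5: [-15, -2, 8]
step 6: [-15, -10]
step 7: [-15, -10, 4]
step 8: [-15, -10, 4, 2]
step 9: [-15, -10, 2]
step 10: [-15, -10, 2, 8]
step 11: [-15, -10, 10]
step 12: [-15, -10, 10, -9]
step 13: [-15, -10, 10, -9, -8]
This matches the log at every step.

no error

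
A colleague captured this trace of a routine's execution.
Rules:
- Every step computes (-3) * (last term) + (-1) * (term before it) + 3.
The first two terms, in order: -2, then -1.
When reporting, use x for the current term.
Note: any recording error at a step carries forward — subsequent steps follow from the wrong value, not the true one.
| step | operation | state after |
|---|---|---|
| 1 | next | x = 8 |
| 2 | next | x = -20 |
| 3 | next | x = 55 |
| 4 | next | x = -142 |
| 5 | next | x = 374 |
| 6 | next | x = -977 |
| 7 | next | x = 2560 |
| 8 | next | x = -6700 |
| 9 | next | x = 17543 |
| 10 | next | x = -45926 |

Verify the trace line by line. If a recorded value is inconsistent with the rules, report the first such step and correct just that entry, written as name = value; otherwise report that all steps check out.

Recomputing the run from the initial state:
step 1: x = 8
step 2: x = -20
step 3: x = 55
step 4: x = -142
step 5: x = 374
step 6: x = -977
step 7: x = 2560
step 8: x = -6700
step 9: x = 17543
step 10: x = -45926
This matches the trace at every step.

no error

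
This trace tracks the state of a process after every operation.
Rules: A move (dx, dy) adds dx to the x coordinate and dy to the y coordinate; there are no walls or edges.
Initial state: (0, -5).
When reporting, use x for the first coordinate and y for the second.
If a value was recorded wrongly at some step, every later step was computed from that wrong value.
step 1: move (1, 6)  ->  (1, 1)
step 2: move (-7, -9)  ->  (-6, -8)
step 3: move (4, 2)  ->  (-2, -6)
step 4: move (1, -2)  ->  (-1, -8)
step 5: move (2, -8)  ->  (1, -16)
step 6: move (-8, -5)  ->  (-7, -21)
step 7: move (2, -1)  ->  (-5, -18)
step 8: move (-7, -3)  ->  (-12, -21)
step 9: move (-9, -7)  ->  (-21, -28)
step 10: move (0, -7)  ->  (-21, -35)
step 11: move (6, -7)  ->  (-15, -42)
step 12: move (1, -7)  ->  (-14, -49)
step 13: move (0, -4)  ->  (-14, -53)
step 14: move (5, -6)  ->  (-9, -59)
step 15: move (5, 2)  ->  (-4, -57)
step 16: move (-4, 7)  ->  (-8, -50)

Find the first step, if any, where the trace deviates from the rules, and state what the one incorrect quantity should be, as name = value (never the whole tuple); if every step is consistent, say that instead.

step 7, y = -22

Step 1: x = 0 + (1) = 1, y = -5 + (6) = 1 — verified.
Step 2: x = 1 + (-7) = -6, y = 1 + (-9) = -8 — confirmed correct.
Step 3: x = -6 + (4) = -2, y = -8 + (2) = -6 — in agreement.
Step 4: x = -2 + (1) = -1, y = -6 + (-2) = -8 — confirmed correct.
Step 5: x = -1 + (2) = 1, y = -8 + (-8) = -16 — in agreement.
Step 6: x = 1 + (-8) = -7, y = -16 + (-5) = -21 — verified.
Step 7: x = -7 + (2) = -5, y = -21 + (-1) = -22 — the trace disagrees here.
So the first discrepancy is step 7, where the right value is y = -22.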